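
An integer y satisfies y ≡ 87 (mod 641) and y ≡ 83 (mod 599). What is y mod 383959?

641⁻¹ mod 599: 641*271 ≡ 1 (mod 599), so 641⁻¹ ≡ 271.
y = 87 + 641*((83 − 87)*271 mod 599) = 87 + 641*114 = 73161.

73161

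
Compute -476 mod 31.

-476 = -16×31 + 20, so -476 ≡ 20 (mod 31).

20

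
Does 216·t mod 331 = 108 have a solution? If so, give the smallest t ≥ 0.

166

gcd(216, 331) = 1, so a unique solution mod 331 exists.
216⁻¹ ≡ 118 (mod 331).
t ≡ 118·108 ≡ 166 (mod 331).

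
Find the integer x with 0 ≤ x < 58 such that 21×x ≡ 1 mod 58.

47

By the extended Euclidean algorithm:
58 = 2·21 + 16
21 = 1·16 + 5
16 = 3·5 + 1
5 = 5·1 + 0
gcd(21, 58) = 1, so the inverse exists.
Bézout: 1 = 4·58 − 11·21.
So 21⁻¹ ≡ −11 ≡ 47 (mod 58).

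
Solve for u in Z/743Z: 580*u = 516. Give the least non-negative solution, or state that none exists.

gcd(580, 743) = 1, so a unique solution mod 743 exists.
580⁻¹ ≡ 196 (mod 743).
u ≡ 196*516 ≡ 88 (mod 743).

88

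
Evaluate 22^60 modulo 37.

60 in binary is 111100, i.e. 60 = 32 + 16 + 8 + 4.
22^1 ≡ 22 (mod 37)
22^2 ≡ 22^2 = 484 ≡ 3 (mod 37)
22^4 ≡ 3^2 = 9 (mod 37)
22^8 ≡ 9^2 = 81 ≡ 7 (mod 37)
22^16 ≡ 7^2 = 49 ≡ 12 (mod 37)
22^32 ≡ 12^2 = 144 ≡ 33 (mod 37)
22^60 = 22^32 × 22^16 × 22^8 × 22^4 ≡ 33 × 12 × 7 × 9 (mod 37).
Accumulate the product:
33 × 12 = 396 ≡ 26
26 × 7 = 182 ≡ 34
34 × 9 = 306 ≡ 10

10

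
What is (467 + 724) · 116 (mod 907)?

292

467 + 724 = 1191 ≡ 284 (mod 907)
284 · 116 = 32944 ≡ 292 (mod 907)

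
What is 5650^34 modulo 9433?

By square-and-multiply:
34 in binary is 100010, i.e. 34 = 32 + 2.
5650^1 ≡ 5650 (mod 9433)
5650^2 ≡ 5650^2 = 31922500 ≡ 1228 (mod 9433)
5650^4 ≡ 1228^2 = 1507984 ≡ 8137 (mod 9433)
5650^8 ≡ 8137^2 = 66210769 ≡ 542 (mod 9433)
5650^16 ≡ 542^2 = 293764 ≡ 1341 (mod 9433)
5650^32 ≡ 1341^2 = 1798281 ≡ 6011 (mod 9433)
5650^34 = 5650^32 × 5650^2 ≡ 6011 × 1228 (mod 9433).
6011 × 1228 = 7381508 ≡ 4902 (mod 9433).

4902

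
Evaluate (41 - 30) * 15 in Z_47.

41 - 30 = 11
11 * 15 = 165 ≡ 24 (mod 47)

24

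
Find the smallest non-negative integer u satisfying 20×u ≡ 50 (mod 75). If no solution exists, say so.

10

gcd(20, 75) = 5, and 5 | 50, so solutions exist.
Divide through by 5: 4×u ≡ 10 (mod 15).
4⁻¹ ≡ 4 (mod 15).
u ≡ 4×10 ≡ 10 (mod 15).
The smallest non-negative solution is u = 10.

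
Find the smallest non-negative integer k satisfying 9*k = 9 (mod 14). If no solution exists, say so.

1

gcd(9, 14) = 1, so a unique solution mod 14 exists.
9⁻¹ ≡ 11 (mod 14).
k ≡ 11*9 ≡ 1 (mod 14).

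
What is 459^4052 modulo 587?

152

4052 in binary is 111111010100, i.e. 4052 = 2048 + 1024 + 512 + 256 + 128 + 64 + 16 + 4.
459^1 ≡ 459 (mod 587)
459^2 ≡ 459^2 = 210681 ≡ 535 (mod 587)
459^4 ≡ 535^2 = 286225 ≡ 356 (mod 587)
459^8 ≡ 356^2 = 126736 ≡ 531 (mod 587)
459^16 ≡ 531^2 = 281961 ≡ 201 (mod 587)
459^32 ≡ 201^2 = 40401 ≡ 485 (mod 587)
459^64 ≡ 485^2 = 235225 ≡ 425 (mod 587)
459^128 ≡ 425^2 = 180625 ≡ 416 (mod 587)
459^256 ≡ 416^2 = 173056 ≡ 478 (mod 587)
459^512 ≡ 478^2 = 228484 ≡ 141 (mod 587)
459^1024 ≡ 141^2 = 19881 ≡ 510 (mod 587)
459^2048 ≡ 510^2 = 260100 ≡ 59 (mod 587)
459^4052 = 459^2048 × 459^1024 × 459^512 × 459^256 × 459^128 × 459^64 × 459^16 × 459^4 ≡ 59 × 510 × 141 × 478 × 416 × 425 × 201 × 356 (mod 587).
Accumulate the product:
59 × 510 = 30090 ≡ 153
153 × 141 = 21573 ≡ 441
441 × 478 = 210798 ≡ 65
65 × 416 = 27040 ≡ 38
38 × 425 = 16150 ≡ 301
301 × 201 = 60501 ≡ 40
40 × 356 = 14240 ≡ 152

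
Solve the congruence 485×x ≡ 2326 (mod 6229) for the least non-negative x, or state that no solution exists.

2201

gcd(485, 6229) = 1, so a unique solution mod 6229 exists.
485⁻¹ ≡ 4508 (mod 6229).
x ≡ 4508×2326 ≡ 2201 (mod 6229).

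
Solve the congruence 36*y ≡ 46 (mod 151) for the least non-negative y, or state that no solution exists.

60

gcd(36, 151) = 1, so a unique solution mod 151 exists.
36⁻¹ ≡ 21 (mod 151).
y ≡ 21*46 ≡ 60 (mod 151).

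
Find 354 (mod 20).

354 = 17×20 + 14, so 354 ≡ 14 (mod 20).

14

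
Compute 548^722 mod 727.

492

By square-and-multiply:
722 in binary is 1011010010, i.e. 722 = 512 + 128 + 64 + 16 + 2.
548^1 ≡ 548 (mod 727)
548^2 ≡ 548^2 = 300304 ≡ 53 (mod 727)
548^4 ≡ 53^2 = 2809 ≡ 628 (mod 727)
548^8 ≡ 628^2 = 394384 ≡ 350 (mod 727)
548^16 ≡ 350^2 = 122500 ≡ 364 (mod 727)
548^32 ≡ 364^2 = 132496 ≡ 182 (mod 727)
548^64 ≡ 182^2 = 33124 ≡ 409 (mod 727)
548^128 ≡ 409^2 = 167281 ≡ 71 (mod 727)
548^256 ≡ 71^2 = 5041 ≡ 679 (mod 727)
548^512 ≡ 679^2 = 461041 ≡ 123 (mod 727)
548^722 = 548^512 · 548^128 · 548^64 · 548^16 · 548^2 ≡ 123 · 71 · 409 · 364 · 53 (mod 727).
Accumulate the product:
123 · 71 = 8733 ≡ 9
9 · 409 = 3681 ≡ 46
46 · 364 = 16744 ≡ 23
23 · 53 = 1219 ≡ 492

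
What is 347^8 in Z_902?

37

Compute successive squares:
347^1 ≡ 347 (mod 902)
347^2 ≡ 347^2 = 120409 ≡ 443 (mod 902)
347^4 ≡ 443^2 = 196249 ≡ 515 (mod 902)
347^8 ≡ 515^2 = 265225 ≡ 37 (mod 902)
So 347^8 ≡ 37 (mod 902).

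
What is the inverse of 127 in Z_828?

By the extended Euclidean algorithm:
828 = 6·127 + 66
127 = 1·66 + 61
66 = 1·61 + 5
61 = 12·5 + 1
5 = 5·1 + 0
gcd(127, 828) = 1, so the inverse exists.
Back-substitute for 1:
1 = 1·61 − 12·5
  = −12·66 + 13·61
  = 13·127 − 25·66
  = −25·828 + 163·127
So 127⁻¹ ≡ 163 (mod 828).

163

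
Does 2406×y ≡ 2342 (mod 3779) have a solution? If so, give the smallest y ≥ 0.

gcd(2406, 3779) = 1, so a unique solution mod 3779 exists.
2406⁻¹ ≡ 1745 (mod 3779).
y ≡ 1745×2342 ≡ 1691 (mod 3779).

1691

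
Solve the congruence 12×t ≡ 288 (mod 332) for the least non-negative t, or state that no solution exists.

24

gcd(12, 332) = 4, and 4 | 288, so solutions exist.
Divide through by 4: 3×t ≡ 72 (mod 83).
3⁻¹ ≡ 28 (mod 83).
t ≡ 28×72 ≡ 24 (mod 83).
The smallest non-negative solution is t = 24.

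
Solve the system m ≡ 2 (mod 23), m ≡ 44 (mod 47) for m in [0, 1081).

232

23⁻¹ mod 47: 23·45 ≡ 1 (mod 47), so 23⁻¹ ≡ 45.
m = 2 + 23·((44 − 2)·45 mod 47) = 2 + 23·10 = 232.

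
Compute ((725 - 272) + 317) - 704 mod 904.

66

725 - 272 = 453
453 + 317 = 770
770 - 704 = 66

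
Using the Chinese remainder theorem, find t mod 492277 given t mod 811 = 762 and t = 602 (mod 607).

415183

811⁻¹ mod 607: 811*122 ≡ 1 (mod 607), so 811⁻¹ ≡ 122.
t = 762 + 811*((602 − 762)*122 mod 607) = 762 + 811*511 = 415183.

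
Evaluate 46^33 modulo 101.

12

Compute successive squares:
33 in binary is 100001, i.e. 33 = 32 + 1.
46^1 ≡ 46 (mod 101)
46^2 ≡ 46^2 = 2116 ≡ 96 (mod 101)
46^4 ≡ 96^2 = 9216 ≡ 25 (mod 101)
46^8 ≡ 25^2 = 625 ≡ 19 (mod 101)
46^16 ≡ 19^2 = 361 ≡ 58 (mod 101)
46^32 ≡ 58^2 = 3364 ≡ 31 (mod 101)
46^33 = 46^32 · 46^1 ≡ 31 · 46 (mod 101).
31 · 46 = 1426 ≡ 12 (mod 101).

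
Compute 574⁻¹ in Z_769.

489

769 = 1·574 + 195
574 = 2·195 + 184
195 = 1·184 + 11
184 = 16·11 + 8
11 = 1·8 + 3
8 = 2·3 + 2
3 = 1·2 + 1
2 = 2·1 + 0
gcd(574, 769) = 1, so the inverse exists.
Back-substitute for 1:
1 = 1·3 − 1·2
  = −1·8 + 3·3
  = 3·11 − 4·8
  = −4·184 + 67·11
  = 67·195 − 71·184
  = −71·574 + 209·195
  = 209·769 − 280·574
So 574⁻¹ ≡ −280 ≡ 489 (mod 769).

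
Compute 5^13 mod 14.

Using repeated squaring:
5^1 ≡ 5 (mod 14)
5^2 ≡ 5^2 = 25 ≡ 11 (mod 14)
5^4 ≡ 11^2 = 121 ≡ 9 (mod 14)
5^8 ≡ 9^2 = 81 ≡ 11 (mod 14)
5^13 = 5^8 × 5^4 × 5^1 ≡ 11 × 9 × 5 (mod 14).
Accumulate the product:
11 × 9 = 99 ≡ 1
1 × 5 = 5

5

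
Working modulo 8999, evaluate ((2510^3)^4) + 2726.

3150

(2510)^3 ≡ 1223 (mod 8999)
(1223)^4 ≡ 424 (mod 8999)
424 + 2726 = 3150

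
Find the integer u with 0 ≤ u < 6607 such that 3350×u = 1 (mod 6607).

By the extended Euclidean algorithm:
6607 = 1×3350 + 3257
3350 = 1×3257 + 93
3257 = 35×93 + 2
93 = 46×2 + 1
2 = 2×1 + 0
gcd(3350, 6607) = 1, so the inverse exists.
Bézout: 1 = −1657×6607 + 3268×3350.
So 3350⁻¹ ≡ 3268 (mod 6607).

3268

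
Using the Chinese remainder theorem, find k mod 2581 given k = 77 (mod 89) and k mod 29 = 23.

255

89⁻¹ mod 29: 89·15 ≡ 1 (mod 29), so 89⁻¹ ≡ 15.
k = 77 + 89·((23 − 77)·15 mod 29) = 77 + 89·2 = 255.
Check: 255 mod 89 = 77, 255 mod 29 = 23. ✓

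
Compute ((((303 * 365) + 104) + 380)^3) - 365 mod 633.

303 * 365 = 110595 ≡ 453 (mod 633)
453 + 104 = 557
557 + 380 = 937 ≡ 304 (mod 633)
(304)^3 ≡ 25 (mod 633)
25 - 365 = -340 ≡ 293 (mod 633)

293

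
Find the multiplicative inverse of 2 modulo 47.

24

By the extended Euclidean algorithm:
47 = 23×2 + 1
2 = 2×1 + 0
gcd(2, 47) = 1, so the inverse exists.
Bézout: 1 = 1×47 − 23×2.
So 2⁻¹ ≡ −23 ≡ 24 (mod 47).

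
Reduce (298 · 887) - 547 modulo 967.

298 · 887 = 264326 ≡ 335 (mod 967)
335 - 547 = -212 ≡ 755 (mod 967)

755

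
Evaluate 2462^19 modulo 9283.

1780

By square-and-multiply:
19 in binary is 10011, i.e. 19 = 16 + 2 + 1.
2462^1 ≡ 2462 (mod 9283)
2462^2 ≡ 2462^2 = 6061444 ≡ 8928 (mod 9283)
2462^4 ≡ 8928^2 = 79709184 ≡ 5346 (mod 9283)
2462^8 ≡ 5346^2 = 28579716 ≡ 6642 (mod 9283)
2462^16 ≡ 6642^2 = 44116164 ≡ 3348 (mod 9283)
2462^19 = 2462^16 · 2462^2 · 2462^1 ≡ 3348 · 8928 · 2462 (mod 9283).
Accumulate the product:
3348 · 8928 = 29890944 ≡ 8967
8967 · 2462 = 22076754 ≡ 1780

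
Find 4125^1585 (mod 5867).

387

4125^1 ≡ 4125 (mod 5867)
4125^2 ≡ 4125^2 = 17015625 ≡ 1325 (mod 5867)
4125^4 ≡ 1325^2 = 1755625 ≡ 1392 (mod 5867)
4125^8 ≡ 1392^2 = 1937664 ≡ 1554 (mod 5867)
4125^16 ≡ 1554^2 = 2414916 ≡ 3579 (mod 5867)
4125^32 ≡ 3579^2 = 12809241 ≡ 1580 (mod 5867)
4125^64 ≡ 1580^2 = 2496400 ≡ 2925 (mod 5867)
4125^128 ≡ 2925^2 = 8555625 ≡ 1539 (mod 5867)
4125^256 ≡ 1539^2 = 2368521 ≡ 4120 (mod 5867)
4125^512 ≡ 4120^2 = 16974400 ≡ 1169 (mod 5867)
4125^1024 ≡ 1169^2 = 1366561 ≡ 5417 (mod 5867)
4125^1585 = 4125^1024 · 4125^512 · 4125^32 · 4125^16 · 4125^1 ≡ 5417 · 1169 · 1580 · 3579 · 4125 (mod 5867).
Accumulate the product:
5417 · 1169 = 6332473 ≡ 1980
1980 · 1580 = 3128400 ≡ 1289
1289 · 3579 = 4613331 ≡ 1869
1869 · 4125 = 7709625 ≡ 387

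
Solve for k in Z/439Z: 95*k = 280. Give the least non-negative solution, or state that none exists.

234

gcd(95, 439) = 1, so a unique solution mod 439 exists.
95⁻¹ ≡ 305 (mod 439).
k ≡ 305*280 ≡ 234 (mod 439).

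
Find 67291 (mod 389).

67291 = 172·389 + 383, so 67291 ≡ 383 (mod 389).

383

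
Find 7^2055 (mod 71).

41

Using repeated squaring:
2055 in binary is 100000000111, i.e. 2055 = 2048 + 4 + 2 + 1.
7^1 ≡ 7 (mod 71)
7^2 ≡ 7^2 = 49 (mod 71)
7^4 ≡ 49^2 = 2401 ≡ 58 (mod 71)
7^8 ≡ 58^2 = 3364 ≡ 27 (mod 71)
7^16 ≡ 27^2 = 729 ≡ 19 (mod 71)
7^32 ≡ 19^2 = 361 ≡ 6 (mod 71)
7^64 ≡ 6^2 = 36 (mod 71)
7^128 ≡ 36^2 = 1296 ≡ 18 (mod 71)
7^256 ≡ 18^2 = 324 ≡ 40 (mod 71)
7^512 ≡ 40^2 = 1600 ≡ 38 (mod 71)
7^1024 ≡ 38^2 = 1444 ≡ 24 (mod 71)
7^2048 ≡ 24^2 = 576 ≡ 8 (mod 71)
7^2055 = 7^2048 × 7^4 × 7^2 × 7^1 ≡ 8 × 58 × 49 × 7 (mod 71).
Accumulate the product:
8 × 58 = 464 ≡ 38
38 × 49 = 1862 ≡ 16
16 × 7 = 112 ≡ 41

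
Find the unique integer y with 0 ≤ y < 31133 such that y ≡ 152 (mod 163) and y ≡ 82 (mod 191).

16126

163⁻¹ mod 191: 163×75 ≡ 1 (mod 191), so 163⁻¹ ≡ 75.
y = 152 + 163×((82 − 152)×75 mod 191) = 152 + 163×98 = 16126.
Check: 16126 mod 163 = 152, 16126 mod 191 = 82. ✓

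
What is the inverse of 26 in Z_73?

By the extended Euclidean algorithm:
73 = 2·26 + 21
26 = 1·21 + 5
21 = 4·5 + 1
5 = 5·1 + 0
gcd(26, 73) = 1, so the inverse exists.
Back-substitute for 1:
1 = 1·21 − 4·5
  = −4·26 + 5·21
  = 5·73 − 14·26
So 26⁻¹ ≡ −14 ≡ 59 (mod 73).

59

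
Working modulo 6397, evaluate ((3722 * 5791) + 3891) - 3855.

3722 * 5791 = 21554102 ≡ 2609 (mod 6397)
2609 + 3891 = 6500 ≡ 103 (mod 6397)
103 - 3855 = -3752 ≡ 2645 (mod 6397)

2645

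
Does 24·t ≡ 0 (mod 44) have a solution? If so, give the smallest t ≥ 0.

0

gcd(24, 44) = 4, and 4 | 0, so solutions exist.
Divide through by 4: 6·t ≡ 0 (mod 11).
6⁻¹ ≡ 2 (mod 11).
t ≡ 2·0 ≡ 0 (mod 11).
The smallest non-negative solution is t = 0.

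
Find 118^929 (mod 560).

929 in binary is 1110100001, i.e. 929 = 512 + 256 + 128 + 32 + 1.
118^1 ≡ 118 (mod 560)
118^2 ≡ 118^2 = 13924 ≡ 484 (mod 560)
118^4 ≡ 484^2 = 234256 ≡ 176 (mod 560)
118^8 ≡ 176^2 = 30976 ≡ 176 (mod 560)
118^16 ≡ 176^2 = 30976 ≡ 176 (mod 560)
118^32 ≡ 176^2 = 30976 ≡ 176 (mod 560)
118^64 ≡ 176^2 = 30976 ≡ 176 (mod 560)
118^128 ≡ 176^2 = 30976 ≡ 176 (mod 560)
118^256 ≡ 176^2 = 30976 ≡ 176 (mod 560)
118^512 ≡ 176^2 = 30976 ≡ 176 (mod 560)
118^929 = 118^512 · 118^256 · 118^128 · 118^32 · 118^1 ≡ 176 · 176 · 176 · 176 · 118 (mod 560).
Accumulate the product:
176 · 176 = 30976 ≡ 176
176 · 176 = 30976 ≡ 176
176 · 176 = 30976 ≡ 176
176 · 118 = 20768 ≡ 48

48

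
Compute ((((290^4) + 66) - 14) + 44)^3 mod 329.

(290)^4 ≡ 242 (mod 329)
242 + 66 = 308
308 - 14 = 294
294 + 44 = 338 ≡ 9 (mod 329)
(9)^3 ≡ 71 (mod 329)

71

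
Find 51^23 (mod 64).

By square-and-multiply:
51^1 ≡ 51 (mod 64)
51^2 ≡ 51^2 = 2601 ≡ 41 (mod 64)
51^4 ≡ 41^2 = 1681 ≡ 17 (mod 64)
51^8 ≡ 17^2 = 289 ≡ 33 (mod 64)
51^16 ≡ 33^2 = 1089 ≡ 1 (mod 64)
51^23 = 51^16 * 51^4 * 51^2 * 51^1 ≡ 1 * 17 * 41 * 51 (mod 64).
Accumulate the product:
1 * 17 = 17
17 * 41 = 697 ≡ 57
57 * 51 = 2907 ≡ 27

27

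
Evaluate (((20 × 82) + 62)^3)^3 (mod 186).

20 × 82 = 1640 ≡ 152 (mod 186)
152 + 62 = 214 ≡ 28 (mod 186)
(28)^3 ≡ 4 (mod 186)
(4)^3 ≡ 64 (mod 186)

64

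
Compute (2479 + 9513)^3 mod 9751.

2479 + 9513 = 11992 ≡ 2241 (mod 9751)
(2241)^3 ≡ 6084 (mod 9751)

6084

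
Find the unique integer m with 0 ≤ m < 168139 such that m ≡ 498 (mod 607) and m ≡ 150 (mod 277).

88513

607⁻¹ mod 277: 607·115 ≡ 1 (mod 277), so 607⁻¹ ≡ 115.
m = 498 + 607·((150 − 498)·115 mod 277) = 498 + 607·145 = 88513.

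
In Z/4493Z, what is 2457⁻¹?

3842

4493 = 1*2457 + 2036
2457 = 1*2036 + 421
2036 = 4*421 + 352
421 = 1*352 + 69
352 = 5*69 + 7
69 = 9*7 + 6
7 = 1*6 + 1
6 = 6*1 + 0
gcd(2457, 4493) = 1, so the inverse exists.
Bézout: 1 = 356*4493 − 651*2457.
So 2457⁻¹ ≡ −651 ≡ 3842 (mod 4493).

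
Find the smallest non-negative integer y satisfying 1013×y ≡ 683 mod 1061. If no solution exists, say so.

gcd(1013, 1061) = 1, so a unique solution mod 1061 exists.
1013⁻¹ ≡ 641 (mod 1061).
y ≡ 641×683 ≡ 671 (mod 1061).

671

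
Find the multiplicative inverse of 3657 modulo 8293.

6692

8293 = 2·3657 + 979
3657 = 3·979 + 720
979 = 1·720 + 259
720 = 2·259 + 202
259 = 1·202 + 57
202 = 3·57 + 31
57 = 1·31 + 26
31 = 1·26 + 5
26 = 5·5 + 1
5 = 5·1 + 0
gcd(3657, 8293) = 1, so the inverse exists.
Back-substitute for 1:
1 = 1·26 − 5·5
  = −5·31 + 6·26
  = 6·57 − 11·31
  = −11·202 + 39·57
  = 39·259 − 50·202
  = −50·720 + 139·259
  = 139·979 − 189·720
  = −189·3657 + 706·979
  = 706·8293 − 1601·3657
So 3657⁻¹ ≡ −1601 ≡ 6692 (mod 8293).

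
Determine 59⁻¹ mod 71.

65

Apply the Euclidean algorithm and back-substitute:
71 = 1*59 + 12
59 = 4*12 + 11
12 = 1*11 + 1
11 = 11*1 + 0
gcd(59, 71) = 1, so the inverse exists.
Back-substitute for 1:
1 = 1*12 − 1*11
  = −1*59 + 5*12
  = 5*71 − 6*59
So 59⁻¹ ≡ −6 ≡ 65 (mod 71).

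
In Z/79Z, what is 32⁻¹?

42

By the extended Euclidean algorithm:
79 = 2×32 + 15
32 = 2×15 + 2
15 = 7×2 + 1
2 = 2×1 + 0
gcd(32, 79) = 1, so the inverse exists.
Back-substitute for 1:
1 = 1×15 − 7×2
  = −7×32 + 15×15
  = 15×79 − 37×32
So 32⁻¹ ≡ −37 ≡ 42 (mod 79).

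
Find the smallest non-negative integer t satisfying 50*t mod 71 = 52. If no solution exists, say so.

gcd(50, 71) = 1, so a unique solution mod 71 exists.
50⁻¹ ≡ 27 (mod 71).
t ≡ 27*52 ≡ 55 (mod 71).

55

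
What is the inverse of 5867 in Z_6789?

4499

Run the extended Euclidean algorithm:
6789 = 1·5867 + 922
5867 = 6·922 + 335
922 = 2·335 + 252
335 = 1·252 + 83
252 = 3·83 + 3
83 = 27·3 + 2
3 = 1·2 + 1
2 = 2·1 + 0
gcd(5867, 6789) = 1, so the inverse exists.
Back-substitute for 1:
1 = 1·3 − 1·2
  = −1·83 + 28·3
  = 28·252 − 85·83
  = −85·335 + 113·252
  = 113·922 − 311·335
  = −311·5867 + 1979·922
  = 1979·6789 − 2290·5867
So 5867⁻¹ ≡ −2290 ≡ 4499 (mod 6789).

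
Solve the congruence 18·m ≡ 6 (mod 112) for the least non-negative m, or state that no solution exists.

19

gcd(18, 112) = 2, and 2 | 6, so solutions exist.
Divide through by 2: 9·m ≡ 3 (mod 56).
9⁻¹ ≡ 25 (mod 56).
m ≡ 25·3 ≡ 19 (mod 56).
The smallest non-negative solution is m = 19.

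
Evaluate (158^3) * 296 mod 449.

(158)^3 ≡ 296 (mod 449)
296 * 296 = 87616 ≡ 61 (mod 449)

61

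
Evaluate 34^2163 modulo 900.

604

34^1 ≡ 34 (mod 900)
34^2 ≡ 34^2 = 1156 ≡ 256 (mod 900)
34^4 ≡ 256^2 = 65536 ≡ 736 (mod 900)
34^8 ≡ 736^2 = 541696 ≡ 796 (mod 900)
34^16 ≡ 796^2 = 633616 ≡ 16 (mod 900)
34^32 ≡ 16^2 = 256 (mod 900)
34^64 ≡ 256^2 = 65536 ≡ 736 (mod 900)
34^128 ≡ 736^2 = 541696 ≡ 796 (mod 900)
34^256 ≡ 796^2 = 633616 ≡ 16 (mod 900)
34^512 ≡ 16^2 = 256 (mod 900)
34^1024 ≡ 256^2 = 65536 ≡ 736 (mod 900)
34^2048 ≡ 736^2 = 541696 ≡ 796 (mod 900)
34^2163 = 34^2048 · 34^64 · 34^32 · 34^16 · 34^2 · 34^1 ≡ 796 · 736 · 256 · 16 · 256 · 34 (mod 900).
Accumulate the product:
796 · 736 = 585856 ≡ 856
856 · 256 = 219136 ≡ 436
436 · 16 = 6976 ≡ 676
676 · 256 = 173056 ≡ 256
256 · 34 = 8704 ≡ 604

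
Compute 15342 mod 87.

15342 = 176*87 + 30, so 15342 ≡ 30 (mod 87).

30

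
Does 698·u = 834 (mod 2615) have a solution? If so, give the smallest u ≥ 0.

728

gcd(698, 2615) = 1, so a unique solution mod 2615 exists.
698⁻¹ ≡ 1832 (mod 2615).
u ≡ 1832·834 ≡ 728 (mod 2615).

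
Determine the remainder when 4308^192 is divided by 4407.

192 in binary is 11000000, i.e. 192 = 128 + 64.
4308^1 ≡ 4308 (mod 4407)
4308^2 ≡ 4308^2 = 18558864 ≡ 987 (mod 4407)
4308^4 ≡ 987^2 = 974169 ≡ 222 (mod 4407)
4308^8 ≡ 222^2 = 49284 ≡ 807 (mod 4407)
4308^16 ≡ 807^2 = 651249 ≡ 3420 (mod 4407)
4308^32 ≡ 3420^2 = 11696400 ≡ 222 (mod 4407)
4308^64 ≡ 222^2 = 49284 ≡ 807 (mod 4407)
4308^128 ≡ 807^2 = 651249 ≡ 3420 (mod 4407)
4308^192 = 4308^128 × 4308^64 ≡ 3420 × 807 (mod 4407).
3420 × 807 = 2759940 ≡ 1158 (mod 4407).

1158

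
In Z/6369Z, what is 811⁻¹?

4924

6369 = 7*811 + 692
811 = 1*692 + 119
692 = 5*119 + 97
119 = 1*97 + 22
97 = 4*22 + 9
22 = 2*9 + 4
9 = 2*4 + 1
4 = 4*1 + 0
gcd(811, 6369) = 1, so the inverse exists.
Back-substitute for 1:
1 = 1*9 − 2*4
  = −2*22 + 5*9
  = 5*97 − 22*22
  = −22*119 + 27*97
  = 27*692 − 157*119
  = −157*811 + 184*692
  = 184*6369 − 1445*811
So 811⁻¹ ≡ −1445 ≡ 4924 (mod 6369).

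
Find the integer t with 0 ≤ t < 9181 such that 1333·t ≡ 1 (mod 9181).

Run the extended Euclidean algorithm:
9181 = 6×1333 + 1183
1333 = 1×1183 + 150
1183 = 7×150 + 133
150 = 1×133 + 17
133 = 7×17 + 14
17 = 1×14 + 3
14 = 4×3 + 2
3 = 1×2 + 1
2 = 2×1 + 0
gcd(1333, 9181) = 1, so the inverse exists.
Back-substitute for 1:
1 = 1×3 − 1×2
  = −1×14 + 5×3
  = 5×17 − 6×14
  = −6×133 + 47×17
  = 47×150 − 53×133
  = −53×1183 + 418×150
  = 418×1333 − 471×1183
  = −471×9181 + 3244×1333
So 1333⁻¹ ≡ 3244 (mod 9181).

3244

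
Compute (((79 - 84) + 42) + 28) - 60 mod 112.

5

79 - 84 = -5 ≡ 107 (mod 112)
107 + 42 = 149 ≡ 37 (mod 112)
37 + 28 = 65
65 - 60 = 5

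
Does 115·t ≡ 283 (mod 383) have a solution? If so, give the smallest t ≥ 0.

gcd(115, 383) = 1, so a unique solution mod 383 exists.
115⁻¹ ≡ 10 (mod 383).
t ≡ 10·283 ≡ 149 (mod 383).

149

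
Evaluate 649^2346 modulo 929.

Compute successive squares:
2346 in binary is 100100101010, i.e. 2346 = 2048 + 256 + 32 + 8 + 2.
649^1 ≡ 649 (mod 929)
649^2 ≡ 649^2 = 421201 ≡ 364 (mod 929)
649^4 ≡ 364^2 = 132496 ≡ 578 (mod 929)
649^8 ≡ 578^2 = 334084 ≡ 573 (mod 929)
649^16 ≡ 573^2 = 328329 ≡ 392 (mod 929)
649^32 ≡ 392^2 = 153664 ≡ 379 (mod 929)
649^64 ≡ 379^2 = 143641 ≡ 575 (mod 929)
649^128 ≡ 575^2 = 330625 ≡ 830 (mod 929)
649^256 ≡ 830^2 = 688900 ≡ 511 (mod 929)
649^512 ≡ 511^2 = 261121 ≡ 72 (mod 929)
649^1024 ≡ 72^2 = 5184 ≡ 539 (mod 929)
649^2048 ≡ 539^2 = 290521 ≡ 673 (mod 929)
649^2346 = 649^2048 × 649^256 × 649^32 × 649^8 × 649^2 ≡ 673 × 511 × 379 × 573 × 364 (mod 929).
Accumulate the product:
673 × 511 = 343903 ≡ 173
173 × 379 = 65567 ≡ 537
537 × 573 = 307701 ≡ 202
202 × 364 = 73528 ≡ 137

137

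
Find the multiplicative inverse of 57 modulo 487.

Apply the Euclidean algorithm and back-substitute:
487 = 8×57 + 31
57 = 1×31 + 26
31 = 1×26 + 5
26 = 5×5 + 1
5 = 5×1 + 0
gcd(57, 487) = 1, so the inverse exists.
Back-substitute for 1:
1 = 1×26 − 5×5
  = −5×31 + 6×26
  = 6×57 − 11×31
  = −11×487 + 94×57
So 57⁻¹ ≡ 94 (mod 487).

94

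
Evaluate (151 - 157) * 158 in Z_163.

151 - 157 = -6 ≡ 157 (mod 163)
157 * 158 = 24806 ≡ 30 (mod 163)

30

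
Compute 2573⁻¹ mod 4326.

4326 = 1·2573 + 1753
2573 = 1·1753 + 820
1753 = 2·820 + 113
820 = 7·113 + 29
113 = 3·29 + 26
29 = 1·26 + 3
26 = 8·3 + 2
3 = 1·2 + 1
2 = 2·1 + 0
gcd(2573, 4326) = 1, so the inverse exists.
Bézout: 1 = −888·4326 + 1493·2573.
So 2573⁻¹ ≡ 1493 (mod 4326).

1493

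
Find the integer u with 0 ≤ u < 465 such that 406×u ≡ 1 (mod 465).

465 = 1·406 + 59
406 = 6·59 + 52
59 = 1·52 + 7
52 = 7·7 + 3
7 = 2·3 + 1
3 = 3·1 + 0
gcd(406, 465) = 1, so the inverse exists.
Back-substitute for 1:
1 = 1·7 − 2·3
  = −2·52 + 15·7
  = 15·59 − 17·52
  = −17·406 + 117·59
  = 117·465 − 134·406
So 406⁻¹ ≡ −134 ≡ 331 (mod 465).

331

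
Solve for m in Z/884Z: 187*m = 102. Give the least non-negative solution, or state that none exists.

10

gcd(187, 884) = 17, and 17 | 102, so solutions exist.
Divide through by 17: 11*m = 6 (mod 52).
11⁻¹ ≡ 19 (mod 52).
m ≡ 19*6 ≡ 10 (mod 52).
The smallest non-negative solution is m = 10.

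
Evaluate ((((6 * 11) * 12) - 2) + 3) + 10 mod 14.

5

6 * 11 = 66 ≡ 10 (mod 14)
10 * 12 = 120 ≡ 8 (mod 14)
8 - 2 = 6
6 + 3 = 9
9 + 10 = 19 ≡ 5 (mod 14)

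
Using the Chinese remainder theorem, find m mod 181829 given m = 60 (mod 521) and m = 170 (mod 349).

158965

521⁻¹ mod 349: 521*209 ≡ 1 (mod 349), so 521⁻¹ ≡ 209.
m = 60 + 521*((170 − 60)*209 mod 349) = 60 + 521*305 = 158965.
Check: 158965 mod 521 = 60, 158965 mod 349 = 170. ✓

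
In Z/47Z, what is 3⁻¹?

16

Apply the Euclidean algorithm and back-substitute:
47 = 15×3 + 2
3 = 1×2 + 1
2 = 2×1 + 0
gcd(3, 47) = 1, so the inverse exists.
Back-substitute for 1:
1 = 1×3 − 1×2
  = −1×47 + 16×3
So 3⁻¹ ≡ 16 (mod 47).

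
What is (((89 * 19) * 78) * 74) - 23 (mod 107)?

103

89 * 19 = 1691 ≡ 86 (mod 107)
86 * 78 = 6708 ≡ 74 (mod 107)
74 * 74 = 5476 ≡ 19 (mod 107)
19 - 23 = -4 ≡ 103 (mod 107)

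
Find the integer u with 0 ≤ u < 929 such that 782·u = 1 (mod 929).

771

By the extended Euclidean algorithm:
929 = 1·782 + 147
782 = 5·147 + 47
147 = 3·47 + 6
47 = 7·6 + 5
6 = 1·5 + 1
5 = 5·1 + 0
gcd(782, 929) = 1, so the inverse exists.
Back-substitute for 1:
1 = 1·6 − 1·5
  = −1·47 + 8·6
  = 8·147 − 25·47
  = −25·782 + 133·147
  = 133·929 − 158·782
So 782⁻¹ ≡ −158 ≡ 771 (mod 929).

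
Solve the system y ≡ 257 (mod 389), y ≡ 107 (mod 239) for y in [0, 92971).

389⁻¹ mod 239: 389·145 ≡ 1 (mod 239), so 389⁻¹ ≡ 145.
y = 257 + 389·((107 − 257)·145 mod 239) = 257 + 389·238 = 92839.

92839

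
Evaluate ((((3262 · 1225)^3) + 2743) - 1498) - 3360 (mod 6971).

3262 · 1225 = 3995950 ≡ 1567 (mod 6971)
(1567)^3 ≡ 3248 (mod 6971)
3248 + 2743 = 5991
5991 - 1498 = 4493
4493 - 3360 = 1133

1133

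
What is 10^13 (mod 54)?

10

Compute successive squares:
13 in binary is 1101, i.e. 13 = 8 + 4 + 1.
10^1 ≡ 10 (mod 54)
10^2 ≡ 10^2 = 100 ≡ 46 (mod 54)
10^4 ≡ 46^2 = 2116 ≡ 10 (mod 54)
10^8 ≡ 10^2 = 100 ≡ 46 (mod 54)
10^13 = 10^8 * 10^4 * 10^1 ≡ 46 * 10 * 10 (mod 54).
Accumulate the product:
46 * 10 = 460 ≡ 28
28 * 10 = 280 ≡ 10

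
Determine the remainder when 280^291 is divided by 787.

Using repeated squaring:
291 in binary is 100100011, i.e. 291 = 256 + 32 + 2 + 1.
280^1 ≡ 280 (mod 787)
280^2 ≡ 280^2 = 78400 ≡ 487 (mod 787)
280^4 ≡ 487^2 = 237169 ≡ 282 (mod 787)
280^8 ≡ 282^2 = 79524 ≡ 37 (mod 787)
280^16 ≡ 37^2 = 1369 ≡ 582 (mod 787)
280^32 ≡ 582^2 = 338724 ≡ 314 (mod 787)
280^64 ≡ 314^2 = 98596 ≡ 221 (mod 787)
280^128 ≡ 221^2 = 48841 ≡ 47 (mod 787)
280^256 ≡ 47^2 = 2209 ≡ 635 (mod 787)
280^291 = 280^256 × 280^32 × 280^2 × 280^1 ≡ 635 × 314 × 487 × 280 (mod 787).
Accumulate the product:
635 × 314 = 199390 ≡ 279
279 × 487 = 135873 ≡ 509
509 × 280 = 142520 ≡ 73

73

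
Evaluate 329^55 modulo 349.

95

By square-and-multiply:
55 in binary is 110111, i.e. 55 = 32 + 16 + 4 + 2 + 1.
329^1 ≡ 329 (mod 349)
329^2 ≡ 329^2 = 108241 ≡ 51 (mod 349)
329^4 ≡ 51^2 = 2601 ≡ 158 (mod 349)
329^8 ≡ 158^2 = 24964 ≡ 185 (mod 349)
329^16 ≡ 185^2 = 34225 ≡ 23 (mod 349)
329^32 ≡ 23^2 = 529 ≡ 180 (mod 349)
329^55 = 329^32 * 329^16 * 329^4 * 329^2 * 329^1 ≡ 180 * 23 * 158 * 51 * 329 (mod 349).
Accumulate the product:
180 * 23 = 4140 ≡ 301
301 * 158 = 47558 ≡ 94
94 * 51 = 4794 ≡ 257
257 * 329 = 84553 ≡ 95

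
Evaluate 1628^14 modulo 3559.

By square-and-multiply:
14 in binary is 1110, i.e. 14 = 8 + 4 + 2.
1628^1 ≡ 1628 (mod 3559)
1628^2 ≡ 1628^2 = 2650384 ≡ 2488 (mod 3559)
1628^4 ≡ 2488^2 = 6190144 ≡ 1043 (mod 3559)
1628^8 ≡ 1043^2 = 1087849 ≡ 2354 (mod 3559)
1628^14 = 1628^8 · 1628^4 · 1628^2 ≡ 2354 · 1043 · 2488 (mod 3559).
Accumulate the product:
2354 · 1043 = 2455222 ≡ 3071
3071 · 2488 = 7640648 ≡ 3034

3034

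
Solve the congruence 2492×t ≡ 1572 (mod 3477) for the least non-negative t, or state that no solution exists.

2367

gcd(2492, 3477) = 1, so a unique solution mod 3477 exists.
2492⁻¹ ≡ 2711 (mod 3477).
t ≡ 2711×1572 ≡ 2367 (mod 3477).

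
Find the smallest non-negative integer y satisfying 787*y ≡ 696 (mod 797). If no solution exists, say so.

568

gcd(787, 797) = 1, so a unique solution mod 797 exists.
787⁻¹ ≡ 239 (mod 797).
y ≡ 239*696 ≡ 568 (mod 797).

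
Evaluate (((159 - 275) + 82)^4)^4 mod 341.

276

159 - 275 = -116 ≡ 225 (mod 341)
225 + 82 = 307
(307)^4 ≡ 298 (mod 341)
(298)^4 ≡ 276 (mod 341)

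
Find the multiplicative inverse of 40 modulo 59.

31

59 = 1·40 + 19
40 = 2·19 + 2
19 = 9·2 + 1
2 = 2·1 + 0
gcd(40, 59) = 1, so the inverse exists.
Bézout: 1 = 19·59 − 28·40.
So 40⁻¹ ≡ −28 ≡ 31 (mod 59).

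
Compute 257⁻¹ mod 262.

157

By the extended Euclidean algorithm:
262 = 1·257 + 5
257 = 51·5 + 2
5 = 2·2 + 1
2 = 2·1 + 0
gcd(257, 262) = 1, so the inverse exists.
Bézout: 1 = 103·262 − 105·257.
So 257⁻¹ ≡ −105 ≡ 157 (mod 262).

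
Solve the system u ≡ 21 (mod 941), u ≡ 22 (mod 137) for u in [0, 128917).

941⁻¹ mod 137: 941×38 ≡ 1 (mod 137), so 941⁻¹ ≡ 38.
u = 21 + 941×((22 − 21)×38 mod 137) = 21 + 941×38 = 35779.
Check: 35779 mod 941 = 21, 35779 mod 137 = 22. ✓

35779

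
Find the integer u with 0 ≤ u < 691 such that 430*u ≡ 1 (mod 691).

368

691 = 1·430 + 261
430 = 1·261 + 169
261 = 1·169 + 92
169 = 1·92 + 77
92 = 1·77 + 15
77 = 5·15 + 2
15 = 7·2 + 1
2 = 2·1 + 0
gcd(430, 691) = 1, so the inverse exists.
Bézout: 1 = 201·691 − 323·430.
So 430⁻¹ ≡ −323 ≡ 368 (mod 691).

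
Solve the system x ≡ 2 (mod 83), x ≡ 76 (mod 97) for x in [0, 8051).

5314

83⁻¹ mod 97: 83×90 ≡ 1 (mod 97), so 83⁻¹ ≡ 90.
x = 2 + 83×((76 − 2)×90 mod 97) = 2 + 83×64 = 5314.
Check: 5314 mod 83 = 2, 5314 mod 97 = 76. ✓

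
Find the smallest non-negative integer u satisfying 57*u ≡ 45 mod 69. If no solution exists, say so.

2

gcd(57, 69) = 3, and 3 | 45, so solutions exist.
Divide through by 3: 19*u ≡ 15 mod 23.
19⁻¹ ≡ 17 (mod 23).
u ≡ 17*15 ≡ 2 (mod 23).
The smallest non-negative solution is u = 2.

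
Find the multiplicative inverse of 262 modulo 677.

Run the extended Euclidean algorithm:
677 = 2*262 + 153
262 = 1*153 + 109
153 = 1*109 + 44
109 = 2*44 + 21
44 = 2*21 + 2
21 = 10*2 + 1
2 = 2*1 + 0
gcd(262, 677) = 1, so the inverse exists.
Back-substitute for 1:
1 = 1*21 − 10*2
  = −10*44 + 21*21
  = 21*109 − 52*44
  = −52*153 + 73*109
  = 73*262 − 125*153
  = −125*677 + 323*262
So 262⁻¹ ≡ 323 (mod 677).

323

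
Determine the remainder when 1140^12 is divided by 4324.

588

12 in binary is 1100, i.e. 12 = 8 + 4.
1140^1 ≡ 1140 (mod 4324)
1140^2 ≡ 1140^2 = 1299600 ≡ 2400 (mod 4324)
1140^4 ≡ 2400^2 = 5760000 ≡ 432 (mod 4324)
1140^8 ≡ 432^2 = 186624 ≡ 692 (mod 4324)
1140^12 = 1140^8 · 1140^4 ≡ 692 · 432 (mod 4324).
692 · 432 = 298944 ≡ 588 (mod 4324).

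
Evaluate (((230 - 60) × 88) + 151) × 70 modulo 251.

230 - 60 = 170
170 × 88 = 14960 ≡ 151 (mod 251)
151 + 151 = 302 ≡ 51 (mod 251)
51 × 70 = 3570 ≡ 56 (mod 251)

56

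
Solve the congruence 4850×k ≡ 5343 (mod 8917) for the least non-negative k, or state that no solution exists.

8589

gcd(4850, 8917) = 1, so a unique solution mod 8917 exists.
4850⁻¹ ≡ 6981 (mod 8917).
k ≡ 6981×5343 ≡ 8589 (mod 8917).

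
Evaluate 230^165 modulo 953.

By square-and-multiply:
165 in binary is 10100101, i.e. 165 = 128 + 32 + 4 + 1.
230^1 ≡ 230 (mod 953)
230^2 ≡ 230^2 = 52900 ≡ 485 (mod 953)
230^4 ≡ 485^2 = 235225 ≡ 787 (mod 953)
230^8 ≡ 787^2 = 619369 ≡ 872 (mod 953)
230^16 ≡ 872^2 = 760384 ≡ 843 (mod 953)
230^32 ≡ 843^2 = 710649 ≡ 664 (mod 953)
230^64 ≡ 664^2 = 440896 ≡ 610 (mod 953)
230^128 ≡ 610^2 = 372100 ≡ 430 (mod 953)
230^165 = 230^128 · 230^32 · 230^4 · 230^1 ≡ 430 · 664 · 787 · 230 (mod 953).
Accumulate the product:
430 · 664 = 285520 ≡ 573
573 · 787 = 450951 ≡ 182
182 · 230 = 41860 ≡ 881

881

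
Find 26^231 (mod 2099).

873

Compute successive squares:
231 in binary is 11100111, i.e. 231 = 128 + 64 + 32 + 4 + 2 + 1.
26^1 ≡ 26 (mod 2099)
26^2 ≡ 26^2 = 676 (mod 2099)
26^4 ≡ 676^2 = 456976 ≡ 1493 (mod 2099)
26^8 ≡ 1493^2 = 2229049 ≡ 2010 (mod 2099)
26^16 ≡ 2010^2 = 4040100 ≡ 1624 (mod 2099)
26^32 ≡ 1624^2 = 2637376 ≡ 1032 (mod 2099)
26^64 ≡ 1032^2 = 1065024 ≡ 831 (mod 2099)
26^128 ≡ 831^2 = 690561 ≡ 2089 (mod 2099)
26^231 = 26^128 * 26^64 * 26^32 * 26^4 * 26^2 * 26^1 ≡ 2089 * 831 * 1032 * 1493 * 676 * 26 (mod 2099).
Accumulate the product:
2089 * 831 = 1735959 ≡ 86
86 * 1032 = 88752 ≡ 594
594 * 1493 = 886842 ≡ 1064
1064 * 676 = 719264 ≡ 1406
1406 * 26 = 36556 ≡ 873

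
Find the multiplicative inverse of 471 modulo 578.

By the extended Euclidean algorithm:
578 = 1*471 + 107
471 = 4*107 + 43
107 = 2*43 + 21
43 = 2*21 + 1
21 = 21*1 + 0
gcd(471, 578) = 1, so the inverse exists.
Back-substitute for 1:
1 = 1*43 − 2*21
  = −2*107 + 5*43
  = 5*471 − 22*107
  = −22*578 + 27*471
So 471⁻¹ ≡ 27 (mod 578).

27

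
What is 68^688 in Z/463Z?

Compute successive squares:
688 in binary is 1010110000, i.e. 688 = 512 + 128 + 32 + 16.
68^1 ≡ 68 (mod 463)
68^2 ≡ 68^2 = 4624 ≡ 457 (mod 463)
68^4 ≡ 457^2 = 208849 ≡ 36 (mod 463)
68^8 ≡ 36^2 = 1296 ≡ 370 (mod 463)
68^16 ≡ 370^2 = 136900 ≡ 315 (mod 463)
68^32 ≡ 315^2 = 99225 ≡ 143 (mod 463)
68^64 ≡ 143^2 = 20449 ≡ 77 (mod 463)
68^128 ≡ 77^2 = 5929 ≡ 373 (mod 463)
68^256 ≡ 373^2 = 139129 ≡ 229 (mod 463)
68^512 ≡ 229^2 = 52441 ≡ 122 (mod 463)
68^688 = 68^512 × 68^128 × 68^32 × 68^16 ≡ 122 × 373 × 143 × 315 (mod 463).
Accumulate the product:
122 × 373 = 45506 ≡ 132
132 × 143 = 18876 ≡ 356
356 × 315 = 112140 ≡ 94

94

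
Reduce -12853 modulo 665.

447

-12853 = -20·665 + 447, so -12853 ≡ 447 (mod 665).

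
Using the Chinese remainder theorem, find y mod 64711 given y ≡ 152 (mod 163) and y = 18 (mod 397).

163⁻¹ mod 397: 163·246 ≡ 1 (mod 397), so 163⁻¹ ≡ 246.
y = 152 + 163·((18 − 152)·246 mod 397) = 152 + 163·384 = 62744.
Check: 62744 mod 163 = 152, 62744 mod 397 = 18. ✓

62744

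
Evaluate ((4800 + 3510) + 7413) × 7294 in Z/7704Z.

4800 + 3510 = 8310 ≡ 606 (mod 7704)
606 + 7413 = 8019 ≡ 315 (mod 7704)
315 × 7294 = 2297610 ≡ 1818 (mod 7704)

1818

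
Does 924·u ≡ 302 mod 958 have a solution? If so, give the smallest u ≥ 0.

gcd(924, 958) = 2, and 2 | 302, so solutions exist.
Divide through by 2: 462·u ≡ 151 (mod 479).
462⁻¹ ≡ 169 (mod 479).
u ≡ 169·151 ≡ 132 (mod 479).
The smallest non-negative solution is u = 132.

132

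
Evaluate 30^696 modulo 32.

30^1 ≡ 30 (mod 32)
30^2 ≡ 30^2 = 900 ≡ 4 (mod 32)
30^4 ≡ 4^2 = 16 (mod 32)
30^8 ≡ 16^2 = 256 ≡ 0 (mod 32)
30^16 ≡ 0^2 = 0 (mod 32)
30^32 ≡ 0^2 = 0 (mod 32)
30^64 ≡ 0^2 = 0 (mod 32)
30^128 ≡ 0^2 = 0 (mod 32)
30^256 ≡ 0^2 = 0 (mod 32)
30^512 ≡ 0^2 = 0 (mod 32)
30^696 = 30^512 * 30^128 * 30^32 * 30^16 * 30^8 ≡ 0 * 0 * 0 * 0 * 0 (mod 32).
Accumulate the product:
0 * 0 = 0
0 * 0 = 0
0 * 0 = 0
0 * 0 = 0

0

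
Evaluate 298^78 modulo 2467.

By square-and-multiply:
78 in binary is 1001110, i.e. 78 = 64 + 8 + 4 + 2.
298^1 ≡ 298 (mod 2467)
298^2 ≡ 298^2 = 88804 ≡ 2459 (mod 2467)
298^4 ≡ 2459^2 = 6046681 ≡ 64 (mod 2467)
298^8 ≡ 64^2 = 4096 ≡ 1629 (mod 2467)
298^16 ≡ 1629^2 = 2653641 ≡ 1616 (mod 2467)
298^32 ≡ 1616^2 = 2611456 ≡ 1370 (mod 2467)
298^64 ≡ 1370^2 = 1876900 ≡ 1980 (mod 2467)
298^78 = 298^64 × 298^8 × 298^4 × 298^2 ≡ 1980 × 1629 × 64 × 2459 (mod 2467).
Accumulate the product:
1980 × 1629 = 3225420 ≡ 1051
1051 × 64 = 67264 ≡ 655
655 × 2459 = 1610645 ≡ 2161

2161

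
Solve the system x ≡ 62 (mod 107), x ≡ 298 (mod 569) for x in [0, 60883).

32162

107⁻¹ mod 569: 107·117 ≡ 1 (mod 569), so 107⁻¹ ≡ 117.
x = 62 + 107·((298 − 62)·117 mod 569) = 62 + 107·300 = 32162.
Check: 32162 mod 107 = 62, 32162 mod 569 = 298. ✓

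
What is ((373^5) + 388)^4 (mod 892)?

869

(373)^5 ≡ 185 (mod 892)
185 + 388 = 573
(573)^4 ≡ 869 (mod 892)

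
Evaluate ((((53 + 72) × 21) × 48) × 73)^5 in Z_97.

44

53 + 72 = 125 ≡ 28 (mod 97)
28 × 21 = 588 ≡ 6 (mod 97)
6 × 48 = 288 ≡ 94 (mod 97)
94 × 73 = 6862 ≡ 72 (mod 97)
(72)^5 ≡ 44 (mod 97)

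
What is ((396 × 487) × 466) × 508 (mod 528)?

396 × 487 = 192852 ≡ 132 (mod 528)
132 × 466 = 61512 ≡ 264 (mod 528)
264 × 508 = 134112 ≡ 0 (mod 528)

0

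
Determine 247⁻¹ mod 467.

346

By the extended Euclidean algorithm:
467 = 1×247 + 220
247 = 1×220 + 27
220 = 8×27 + 4
27 = 6×4 + 3
4 = 1×3 + 1
3 = 3×1 + 0
gcd(247, 467) = 1, so the inverse exists.
Back-substitute for 1:
1 = 1×4 − 1×3
  = −1×27 + 7×4
  = 7×220 − 57×27
  = −57×247 + 64×220
  = 64×467 − 121×247
So 247⁻¹ ≡ −121 ≡ 346 (mod 467).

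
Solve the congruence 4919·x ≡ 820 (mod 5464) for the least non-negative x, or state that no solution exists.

gcd(4919, 5464) = 1, so a unique solution mod 5464 exists.
4919⁻¹ ≡ 391 (mod 5464).
x ≡ 391·820 ≡ 3708 (mod 5464).

3708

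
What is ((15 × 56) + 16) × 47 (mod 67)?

15 × 56 = 840 ≡ 36 (mod 67)
36 + 16 = 52
52 × 47 = 2444 ≡ 32 (mod 67)

32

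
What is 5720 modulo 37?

5720 = 154*37 + 22, so 5720 ≡ 22 (mod 37).

22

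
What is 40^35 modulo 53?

9

40^1 ≡ 40 (mod 53)
40^2 ≡ 40^2 = 1600 ≡ 10 (mod 53)
40^4 ≡ 10^2 = 100 ≡ 47 (mod 53)
40^8 ≡ 47^2 = 2209 ≡ 36 (mod 53)
40^16 ≡ 36^2 = 1296 ≡ 24 (mod 53)
40^32 ≡ 24^2 = 576 ≡ 46 (mod 53)
40^35 = 40^32 · 40^2 · 40^1 ≡ 46 · 10 · 40 (mod 53).
Accumulate the product:
46 · 10 = 460 ≡ 36
36 · 40 = 1440 ≡ 9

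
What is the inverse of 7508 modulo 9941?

8086

9941 = 1×7508 + 2433
7508 = 3×2433 + 209
2433 = 11×209 + 134
209 = 1×134 + 75
134 = 1×75 + 59
75 = 1×59 + 16
59 = 3×16 + 11
16 = 1×11 + 5
11 = 2×5 + 1
5 = 5×1 + 0
gcd(7508, 9941) = 1, so the inverse exists.
Back-substitute for 1:
1 = 1×11 − 2×5
  = −2×16 + 3×11
  = 3×59 − 11×16
  = −11×75 + 14×59
  = 14×134 − 25×75
  = −25×209 + 39×134
  = 39×2433 − 454×209
  = −454×7508 + 1401×2433
  = 1401×9941 − 1855×7508
So 7508⁻¹ ≡ −1855 ≡ 8086 (mod 9941).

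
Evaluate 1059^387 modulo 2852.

Compute successive squares:
387 in binary is 110000011, i.e. 387 = 256 + 128 + 2 + 1.
1059^1 ≡ 1059 (mod 2852)
1059^2 ≡ 1059^2 = 1121481 ≡ 645 (mod 2852)
1059^4 ≡ 645^2 = 416025 ≡ 2485 (mod 2852)
1059^8 ≡ 2485^2 = 6175225 ≡ 645 (mod 2852)
1059^16 ≡ 645^2 = 416025 ≡ 2485 (mod 2852)
1059^32 ≡ 2485^2 = 6175225 ≡ 645 (mod 2852)
1059^64 ≡ 645^2 = 416025 ≡ 2485 (mod 2852)
1059^128 ≡ 2485^2 = 6175225 ≡ 645 (mod 2852)
1059^256 ≡ 645^2 = 416025 ≡ 2485 (mod 2852)
1059^387 = 1059^256 × 1059^128 × 1059^2 × 1059^1 ≡ 2485 × 645 × 645 × 1059 (mod 2852).
Accumulate the product:
2485 × 645 = 1602825 ≡ 1
1 × 645 = 645
645 × 1059 = 683055 ≡ 1427

1427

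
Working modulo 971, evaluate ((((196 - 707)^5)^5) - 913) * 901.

196 - 707 = -511 ≡ 460 (mod 971)
(460)^5 ≡ 218 (mod 971)
(218)^5 ≡ 141 (mod 971)
141 - 913 = -772 ≡ 199 (mod 971)
199 * 901 = 179299 ≡ 635 (mod 971)

635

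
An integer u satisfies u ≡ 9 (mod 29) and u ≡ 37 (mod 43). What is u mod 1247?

29⁻¹ mod 43: 29*3 ≡ 1 (mod 43), so 29⁻¹ ≡ 3.
u = 9 + 29*((37 − 9)*3 mod 43) = 9 + 29*41 = 1198.
Check: 1198 mod 29 = 9, 1198 mod 43 = 37. ✓

1198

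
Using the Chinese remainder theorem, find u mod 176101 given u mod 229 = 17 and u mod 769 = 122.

229⁻¹ mod 769: 229*497 ≡ 1 (mod 769), so 229⁻¹ ≡ 497.
u = 17 + 229*((122 − 17)*497 mod 769) = 17 + 229*662 = 151615.

151615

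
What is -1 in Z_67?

-1 = -1*67 + 66, so -1 ≡ 66 (mod 67).

66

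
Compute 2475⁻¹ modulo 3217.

Apply the Euclidean algorithm and back-substitute:
3217 = 1·2475 + 742
2475 = 3·742 + 249
742 = 2·249 + 244
249 = 1·244 + 5
244 = 48·5 + 4
5 = 1·4 + 1
4 = 4·1 + 0
gcd(2475, 3217) = 1, so the inverse exists.
Bézout: 1 = −497·3217 + 646·2475.
So 2475⁻¹ ≡ 646 (mod 3217).

646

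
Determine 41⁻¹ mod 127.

127 = 3*41 + 4
41 = 10*4 + 1
4 = 4*1 + 0
gcd(41, 127) = 1, so the inverse exists.
Bézout: 1 = −10*127 + 31*41.
So 41⁻¹ ≡ 31 (mod 127).

31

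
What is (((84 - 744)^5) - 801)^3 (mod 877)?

84 - 744 = -660 ≡ 217 (mod 877)
(217)^5 ≡ 529 (mod 877)
529 - 801 = -272 ≡ 605 (mod 877)
(605)^3 ≡ 871 (mod 877)

871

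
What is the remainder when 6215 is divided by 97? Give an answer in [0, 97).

7

6215 = 64*97 + 7, so 6215 ≡ 7 (mod 97).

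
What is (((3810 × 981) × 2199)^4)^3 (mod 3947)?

3268

3810 × 981 = 3737610 ≡ 3748 (mod 3947)
3748 × 2199 = 8241852 ≡ 516 (mod 3947)
(516)^4 ≡ 1080 (mod 3947)
(1080)^3 ≡ 3268 (mod 3947)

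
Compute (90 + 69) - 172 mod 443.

430

90 + 69 = 159
159 - 172 = -13 ≡ 430 (mod 443)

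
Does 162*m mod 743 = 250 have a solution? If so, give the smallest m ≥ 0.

gcd(162, 743) = 1, so a unique solution mod 743 exists.
162⁻¹ ≡ 610 (mod 743).
m ≡ 610*250 ≡ 185 (mod 743).

185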